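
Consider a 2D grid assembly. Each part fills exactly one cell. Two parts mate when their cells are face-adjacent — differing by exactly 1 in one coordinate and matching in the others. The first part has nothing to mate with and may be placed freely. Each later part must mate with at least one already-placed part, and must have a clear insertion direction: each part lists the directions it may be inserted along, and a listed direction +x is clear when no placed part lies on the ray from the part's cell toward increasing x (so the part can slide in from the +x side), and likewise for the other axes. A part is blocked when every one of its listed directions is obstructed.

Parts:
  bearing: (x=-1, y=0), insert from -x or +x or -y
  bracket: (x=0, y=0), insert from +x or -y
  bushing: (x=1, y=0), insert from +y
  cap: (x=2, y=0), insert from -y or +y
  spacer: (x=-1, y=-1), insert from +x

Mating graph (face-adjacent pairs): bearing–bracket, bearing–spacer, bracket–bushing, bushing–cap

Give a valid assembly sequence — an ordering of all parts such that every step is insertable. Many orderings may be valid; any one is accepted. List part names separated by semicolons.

bushing; cap; bracket; bearing; spacer

1. bushing@(1, 0) [+y clear] — {bushing}
2. cap@(2, 0) [-y clear] — {bushing, cap}
3. bracket@(0, 0) [-y clear] — {bracket, bushing, cap}
4. bearing@(-1, 0) [-x clear] — {bearing, bracket, bushing, cap}
5. spacer@(-1, -1) [+x clear] — {bearing, bracket, bushing, cap, spacer}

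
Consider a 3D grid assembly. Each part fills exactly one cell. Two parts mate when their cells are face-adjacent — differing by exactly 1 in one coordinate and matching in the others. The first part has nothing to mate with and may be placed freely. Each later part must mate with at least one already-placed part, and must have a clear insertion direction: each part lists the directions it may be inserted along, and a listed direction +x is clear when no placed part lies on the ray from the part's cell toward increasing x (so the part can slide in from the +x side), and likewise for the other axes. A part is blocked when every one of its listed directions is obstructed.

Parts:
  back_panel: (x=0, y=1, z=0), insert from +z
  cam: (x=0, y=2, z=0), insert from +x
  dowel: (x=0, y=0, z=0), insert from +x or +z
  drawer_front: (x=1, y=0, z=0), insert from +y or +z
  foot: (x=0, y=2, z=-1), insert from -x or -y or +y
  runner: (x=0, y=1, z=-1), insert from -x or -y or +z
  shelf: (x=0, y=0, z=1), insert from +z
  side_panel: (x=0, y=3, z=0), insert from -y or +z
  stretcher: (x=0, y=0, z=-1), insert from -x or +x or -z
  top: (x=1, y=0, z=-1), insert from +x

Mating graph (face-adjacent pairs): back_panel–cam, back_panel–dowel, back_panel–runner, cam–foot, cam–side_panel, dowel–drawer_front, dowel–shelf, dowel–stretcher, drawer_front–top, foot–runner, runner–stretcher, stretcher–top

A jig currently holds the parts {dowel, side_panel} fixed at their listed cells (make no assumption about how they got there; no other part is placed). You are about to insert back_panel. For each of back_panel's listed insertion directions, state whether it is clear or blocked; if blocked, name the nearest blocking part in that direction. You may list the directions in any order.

+z: ray from back_panel(0, 1, 0) has no placed part ⇒ clear

+z: clear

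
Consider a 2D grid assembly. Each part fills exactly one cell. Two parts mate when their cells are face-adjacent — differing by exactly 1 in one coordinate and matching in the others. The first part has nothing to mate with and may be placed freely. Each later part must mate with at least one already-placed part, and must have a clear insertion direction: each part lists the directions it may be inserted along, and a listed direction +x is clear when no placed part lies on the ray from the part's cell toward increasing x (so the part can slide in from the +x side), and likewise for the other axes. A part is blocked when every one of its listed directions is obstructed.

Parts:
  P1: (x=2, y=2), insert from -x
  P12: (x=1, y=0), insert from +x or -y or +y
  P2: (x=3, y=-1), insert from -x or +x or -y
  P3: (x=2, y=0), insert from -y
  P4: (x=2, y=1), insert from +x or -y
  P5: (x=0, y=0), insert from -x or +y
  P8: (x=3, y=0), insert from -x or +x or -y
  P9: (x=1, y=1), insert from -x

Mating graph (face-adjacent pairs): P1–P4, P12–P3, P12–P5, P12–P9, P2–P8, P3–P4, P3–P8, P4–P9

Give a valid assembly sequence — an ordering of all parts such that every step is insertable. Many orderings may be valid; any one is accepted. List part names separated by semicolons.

1. P2@(3, -1) [-x clear] — {P2}
2. P8@(3, 0) [-x clear] — {P2, P8}
3. P3@(2, 0) [-y clear] — {P2, P3, P8}
4. P12@(1, 0) [-y clear] — {P12, P2, P3, P8}
5. P9@(1, 1) [-x clear] — {P12, P2, P3, P8, P9}
6. P5@(0, 0) [-x clear] — {P12, P2, P3, P5, P8, P9}
7. P4@(2, 1) [+x clear] — {P12, P2, P3, P4, P5, P8, P9}
8. P1@(2, 2) [-x clear] — {P1, P12, P2, P3, P4, P5, P8, P9}

P2; P8; P3; P12; P9; P5; P4; P1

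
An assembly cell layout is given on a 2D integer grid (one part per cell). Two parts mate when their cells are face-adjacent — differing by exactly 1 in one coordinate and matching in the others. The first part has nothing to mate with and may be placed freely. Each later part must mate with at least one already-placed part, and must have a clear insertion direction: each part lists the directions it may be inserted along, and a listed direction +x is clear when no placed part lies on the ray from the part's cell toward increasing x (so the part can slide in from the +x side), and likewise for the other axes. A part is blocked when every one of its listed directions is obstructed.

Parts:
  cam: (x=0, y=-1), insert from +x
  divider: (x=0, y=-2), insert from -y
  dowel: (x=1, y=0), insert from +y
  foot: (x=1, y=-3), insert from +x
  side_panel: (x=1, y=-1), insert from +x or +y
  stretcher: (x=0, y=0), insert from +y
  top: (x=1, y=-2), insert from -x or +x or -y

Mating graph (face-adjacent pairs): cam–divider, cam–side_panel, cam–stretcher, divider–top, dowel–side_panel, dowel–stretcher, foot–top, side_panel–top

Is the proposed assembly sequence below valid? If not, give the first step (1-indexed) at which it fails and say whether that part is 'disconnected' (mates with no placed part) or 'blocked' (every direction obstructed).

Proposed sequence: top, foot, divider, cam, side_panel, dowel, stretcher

1. top@(1, -2) [-x clear] — {top}
2. foot@(1, -3) [+x clear] — {foot, top}
3. divider@(0, -2) [-y clear] — {divider, foot, top}
4. cam@(0, -1) [+x clear] — {cam, divider, foot, top}
5. side_panel@(1, -1) [+x clear] — {cam, divider, foot, side_panel, top}
6. dowel@(1, 0) [+y clear] — {cam, divider, dowel, foot, side_panel, top}
7. stretcher@(0, 0) [+y clear] — {cam, divider, dowel, foot, side_panel, stretcher, top}

Valid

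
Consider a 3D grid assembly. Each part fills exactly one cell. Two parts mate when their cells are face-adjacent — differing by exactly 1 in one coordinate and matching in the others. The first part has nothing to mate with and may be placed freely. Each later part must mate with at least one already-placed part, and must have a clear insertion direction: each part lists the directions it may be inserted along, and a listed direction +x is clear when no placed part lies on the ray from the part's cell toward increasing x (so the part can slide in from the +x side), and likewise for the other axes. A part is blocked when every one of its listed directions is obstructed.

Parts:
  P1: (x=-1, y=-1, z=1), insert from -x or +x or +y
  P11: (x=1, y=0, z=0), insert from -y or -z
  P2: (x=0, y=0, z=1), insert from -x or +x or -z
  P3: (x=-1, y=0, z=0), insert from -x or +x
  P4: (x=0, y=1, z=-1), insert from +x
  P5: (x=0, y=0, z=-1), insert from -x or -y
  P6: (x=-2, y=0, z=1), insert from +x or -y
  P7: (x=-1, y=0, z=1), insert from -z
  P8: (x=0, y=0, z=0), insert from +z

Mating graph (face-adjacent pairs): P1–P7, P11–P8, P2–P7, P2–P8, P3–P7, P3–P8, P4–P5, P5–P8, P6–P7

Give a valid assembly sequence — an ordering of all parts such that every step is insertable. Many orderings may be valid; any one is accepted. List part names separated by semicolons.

P11; P8; P2; P5; P4; P7; P1; P6; P3

1. P11@(1, 0, 0) [-y clear] — {P11}
2. P8@(0, 0, 0) [+z clear] — {P11, P8}
3. P2@(0, 0, 1) [-x clear] — {P11, P2, P8}
4. P5@(0, 0, -1) [-x clear] — {P11, P2, P5, P8}
5. P4@(0, 1, -1) [+x clear] — {P11, P2, P4, P5, P8}
6. P7@(-1, 0, 1) [-z clear] — {P11, P2, P4, P5, P7, P8}
7. P1@(-1, -1, 1) [-x clear] — {P1, P11, P2, P4, P5, P7, P8}
8. P6@(-2, 0, 1) [-y clear] — {P1, P11, P2, P4, P5, P6, P7, P8}
9. P3@(-1, 0, 0) [-x clear] — {P1, P11, P2, P3, P4, P5, P6, P7, P8}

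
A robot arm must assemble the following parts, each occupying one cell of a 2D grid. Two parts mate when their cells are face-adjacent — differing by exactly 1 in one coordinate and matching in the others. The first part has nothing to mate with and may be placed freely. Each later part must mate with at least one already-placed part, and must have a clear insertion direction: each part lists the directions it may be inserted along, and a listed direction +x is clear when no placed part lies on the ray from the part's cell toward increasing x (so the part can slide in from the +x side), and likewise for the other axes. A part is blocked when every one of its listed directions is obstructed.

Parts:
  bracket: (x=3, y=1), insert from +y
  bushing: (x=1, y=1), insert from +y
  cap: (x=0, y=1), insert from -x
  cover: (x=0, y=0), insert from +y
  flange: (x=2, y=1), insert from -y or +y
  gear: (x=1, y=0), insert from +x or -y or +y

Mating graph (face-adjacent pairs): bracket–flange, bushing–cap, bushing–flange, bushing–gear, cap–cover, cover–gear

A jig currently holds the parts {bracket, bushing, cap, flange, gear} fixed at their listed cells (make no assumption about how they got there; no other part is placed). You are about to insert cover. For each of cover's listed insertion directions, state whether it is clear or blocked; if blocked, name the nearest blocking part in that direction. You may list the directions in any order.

+y: blocked by cap

+y: nearest on ray is cap@(0, 1) ⇒ blocked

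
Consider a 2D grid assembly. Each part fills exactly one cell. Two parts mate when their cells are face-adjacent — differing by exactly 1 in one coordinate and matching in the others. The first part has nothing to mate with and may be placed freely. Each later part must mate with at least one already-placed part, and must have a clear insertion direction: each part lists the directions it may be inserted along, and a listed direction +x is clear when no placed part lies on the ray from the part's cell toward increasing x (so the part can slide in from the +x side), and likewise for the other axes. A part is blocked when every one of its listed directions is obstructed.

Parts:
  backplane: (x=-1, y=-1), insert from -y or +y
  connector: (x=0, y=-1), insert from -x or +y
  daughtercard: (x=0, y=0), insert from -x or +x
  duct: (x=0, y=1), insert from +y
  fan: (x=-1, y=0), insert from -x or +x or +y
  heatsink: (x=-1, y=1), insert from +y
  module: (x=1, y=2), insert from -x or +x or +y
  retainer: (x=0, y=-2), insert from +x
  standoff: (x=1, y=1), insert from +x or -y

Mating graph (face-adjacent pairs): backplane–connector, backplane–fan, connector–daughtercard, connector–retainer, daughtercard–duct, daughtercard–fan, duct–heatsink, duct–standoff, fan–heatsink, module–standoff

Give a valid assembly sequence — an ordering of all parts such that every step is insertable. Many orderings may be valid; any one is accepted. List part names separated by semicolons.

fan; backplane; heatsink; connector; retainer; duct; standoff; module; daughtercard

1. fan@(-1, 0) [-x clear] — {fan}
2. backplane@(-1, -1) [-y clear] — {backplane, fan}
3. heatsink@(-1, 1) [+y clear] — {backplane, fan, heatsink}
4. connector@(0, -1) [+y clear] — {backplane, connector, fan, heatsink}
5. retainer@(0, -2) [+x clear] — {backplane, connector, fan, heatsink, retainer}
6. duct@(0, 1) [+y clear] — {backplane, connector, duct, fan, heatsink, retainer}
7. standoff@(1, 1) [+x clear] — {backplane, connector, duct, fan, heatsink, retainer, standoff}
8. module@(1, 2) [-x clear] — {backplane, connector, duct, fan, heatsink, module, retainer, standoff}
9. daughtercard@(0, 0) [+x clear] — {backplane, connector, daughtercard, duct, fan, heatsink, module, retainer, standoff}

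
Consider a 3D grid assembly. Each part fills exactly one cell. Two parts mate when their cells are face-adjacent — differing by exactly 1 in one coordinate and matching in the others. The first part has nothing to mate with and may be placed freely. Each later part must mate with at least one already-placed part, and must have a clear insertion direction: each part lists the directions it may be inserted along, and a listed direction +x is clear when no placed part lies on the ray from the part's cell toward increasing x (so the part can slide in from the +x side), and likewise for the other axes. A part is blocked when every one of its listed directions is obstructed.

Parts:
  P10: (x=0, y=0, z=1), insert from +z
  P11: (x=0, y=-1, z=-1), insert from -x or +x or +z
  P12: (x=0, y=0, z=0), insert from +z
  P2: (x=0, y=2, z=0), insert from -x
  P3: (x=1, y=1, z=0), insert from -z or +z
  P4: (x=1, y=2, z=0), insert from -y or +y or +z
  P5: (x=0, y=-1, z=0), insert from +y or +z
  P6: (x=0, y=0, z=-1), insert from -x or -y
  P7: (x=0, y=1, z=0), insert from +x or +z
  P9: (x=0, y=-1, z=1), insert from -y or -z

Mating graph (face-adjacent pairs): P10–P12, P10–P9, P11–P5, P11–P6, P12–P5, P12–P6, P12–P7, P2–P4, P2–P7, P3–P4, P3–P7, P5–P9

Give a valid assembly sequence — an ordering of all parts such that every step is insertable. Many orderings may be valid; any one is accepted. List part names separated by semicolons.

1. P12@(0, 0, 0) [+z clear] — {P12}
2. P5@(0, -1, 0) [+z clear] — {P12, P5}
3. P11@(0, -1, -1) [-x clear] — {P11, P12, P5}
4. P9@(0, -1, 1) [-y clear] — {P11, P12, P5, P9}
5. P10@(0, 0, 1) [+z clear] — {P10, P11, P12, P5, P9}
6. P6@(0, 0, -1) [-x clear] — {P10, P11, P12, P5, P6, P9}
7. P7@(0, 1, 0) [+x clear] — {P10, P11, P12, P5, P6, P7, P9}
8. P3@(1, 1, 0) [-z clear] — {P10, P11, P12, P3, P5, P6, P7, P9}
9. P2@(0, 2, 0) [-x clear] — {P10, P11, P12, P2, P3, P5, P6, P7, P9}
10. P4@(1, 2, 0) [+y clear] — {P10, P11, P12, P2, P3, P4, P5, P6, P7, P9}

P12; P5; P11; P9; P10; P6; P7; P3; P2; P4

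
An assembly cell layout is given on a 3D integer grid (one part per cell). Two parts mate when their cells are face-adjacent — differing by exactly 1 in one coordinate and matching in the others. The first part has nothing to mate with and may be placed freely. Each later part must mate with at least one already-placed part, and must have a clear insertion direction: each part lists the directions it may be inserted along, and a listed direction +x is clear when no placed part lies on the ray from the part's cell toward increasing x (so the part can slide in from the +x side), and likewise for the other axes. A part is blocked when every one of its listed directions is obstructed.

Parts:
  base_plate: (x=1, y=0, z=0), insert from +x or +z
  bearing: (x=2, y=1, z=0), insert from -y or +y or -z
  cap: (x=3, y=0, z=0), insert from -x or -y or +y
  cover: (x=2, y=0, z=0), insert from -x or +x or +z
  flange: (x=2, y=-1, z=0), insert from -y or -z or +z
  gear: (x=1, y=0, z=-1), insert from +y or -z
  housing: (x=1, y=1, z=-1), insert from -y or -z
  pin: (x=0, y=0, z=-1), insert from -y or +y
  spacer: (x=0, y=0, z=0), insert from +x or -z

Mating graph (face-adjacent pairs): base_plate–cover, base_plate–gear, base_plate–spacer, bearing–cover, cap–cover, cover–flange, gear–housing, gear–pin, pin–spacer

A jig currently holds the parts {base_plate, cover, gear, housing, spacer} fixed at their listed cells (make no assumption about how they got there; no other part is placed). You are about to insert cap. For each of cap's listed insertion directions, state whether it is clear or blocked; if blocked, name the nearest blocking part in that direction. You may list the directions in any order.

+y: clear; -x: blocked by cover; -y: clear

-x: nearest on ray is cover@(2, 0, 0) ⇒ blocked
-y: ray from cap(3, 0, 0) has no placed part ⇒ clear
+y: ray from cap(3, 0, 0) has no placed part ⇒ clear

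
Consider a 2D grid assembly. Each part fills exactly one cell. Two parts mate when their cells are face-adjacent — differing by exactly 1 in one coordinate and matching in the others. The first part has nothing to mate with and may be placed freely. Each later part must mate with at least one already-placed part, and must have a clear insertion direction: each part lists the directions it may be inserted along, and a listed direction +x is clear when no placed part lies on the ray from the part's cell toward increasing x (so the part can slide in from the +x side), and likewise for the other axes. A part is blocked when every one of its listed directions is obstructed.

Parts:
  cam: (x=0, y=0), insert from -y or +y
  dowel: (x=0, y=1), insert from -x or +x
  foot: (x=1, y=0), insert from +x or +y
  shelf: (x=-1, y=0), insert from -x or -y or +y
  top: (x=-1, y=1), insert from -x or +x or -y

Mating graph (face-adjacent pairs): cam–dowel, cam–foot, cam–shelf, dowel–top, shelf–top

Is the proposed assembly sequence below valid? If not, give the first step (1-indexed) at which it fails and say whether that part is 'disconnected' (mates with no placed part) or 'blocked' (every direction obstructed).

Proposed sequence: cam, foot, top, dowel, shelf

1. cam@(0, 0) [-y clear] — {cam}
2. foot@(1, 0) [+x clear] — {cam, foot}
3. top@(-1, 1) — no placed neighbour ⇒ disconnected

Invalid at step 3 (disconnected)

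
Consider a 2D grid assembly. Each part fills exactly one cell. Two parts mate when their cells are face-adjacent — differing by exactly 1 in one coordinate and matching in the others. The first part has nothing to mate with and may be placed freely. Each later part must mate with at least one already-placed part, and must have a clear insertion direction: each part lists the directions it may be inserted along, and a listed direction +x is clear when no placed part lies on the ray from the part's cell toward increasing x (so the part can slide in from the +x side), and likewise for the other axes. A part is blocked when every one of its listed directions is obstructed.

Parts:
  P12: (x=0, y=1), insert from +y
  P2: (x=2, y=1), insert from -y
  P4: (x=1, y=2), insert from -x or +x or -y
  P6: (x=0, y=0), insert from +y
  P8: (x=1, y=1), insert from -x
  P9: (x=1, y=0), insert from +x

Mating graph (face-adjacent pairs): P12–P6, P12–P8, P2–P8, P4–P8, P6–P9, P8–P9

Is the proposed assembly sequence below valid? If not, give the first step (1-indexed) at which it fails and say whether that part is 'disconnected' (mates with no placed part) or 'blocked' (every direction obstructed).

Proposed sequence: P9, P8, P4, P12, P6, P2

1. P9@(1, 0) [+x clear] — {P9}
2. P8@(1, 1) [-x clear] — {P8, P9}
3. P4@(1, 2) [-x clear] — {P4, P8, P9}
4. P12@(0, 1) [+y clear] — {P12, P4, P8, P9}
5. P6@(0, 0) — +y all obstructed ⇒ blocked

Invalid at step 5 (blocked)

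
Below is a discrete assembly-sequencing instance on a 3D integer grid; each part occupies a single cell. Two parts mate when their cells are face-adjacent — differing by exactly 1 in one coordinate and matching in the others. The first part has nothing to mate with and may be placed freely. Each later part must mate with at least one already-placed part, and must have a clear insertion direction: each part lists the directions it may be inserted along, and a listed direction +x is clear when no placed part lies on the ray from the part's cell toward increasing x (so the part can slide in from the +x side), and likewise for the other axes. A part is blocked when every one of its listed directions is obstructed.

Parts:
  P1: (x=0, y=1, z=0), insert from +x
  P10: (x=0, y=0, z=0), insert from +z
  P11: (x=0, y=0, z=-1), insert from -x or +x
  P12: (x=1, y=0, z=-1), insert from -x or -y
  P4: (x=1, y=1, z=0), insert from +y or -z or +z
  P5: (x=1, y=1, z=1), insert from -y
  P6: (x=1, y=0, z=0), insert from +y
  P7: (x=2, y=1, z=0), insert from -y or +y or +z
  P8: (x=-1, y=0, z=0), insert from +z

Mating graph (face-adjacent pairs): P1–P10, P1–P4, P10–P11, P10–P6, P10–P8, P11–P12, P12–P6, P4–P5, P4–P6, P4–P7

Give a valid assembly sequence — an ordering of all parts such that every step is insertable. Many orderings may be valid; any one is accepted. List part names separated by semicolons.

1. P10@(0, 0, 0) [+z clear] — {P10}
2. P11@(0, 0, -1) [-x clear] — {P10, P11}
3. P8@(-1, 0, 0) [+z clear] — {P10, P11, P8}
4. P1@(0, 1, 0) [+x clear] — {P1, P10, P11, P8}
5. P12@(1, 0, -1) [-y clear] — {P1, P10, P11, P12, P8}
6. P6@(1, 0, 0) [+y clear] — {P1, P10, P11, P12, P6, P8}
7. P4@(1, 1, 0) [+y clear] — {P1, P10, P11, P12, P4, P6, P8}
8. P7@(2, 1, 0) [-y clear] — {P1, P10, P11, P12, P4, P6, P7, P8}
9. P5@(1, 1, 1) [-y clear] — {P1, P10, P11, P12, P4, P5, P6, P7, P8}

P10; P11; P8; P1; P12; P6; P4; P7; P5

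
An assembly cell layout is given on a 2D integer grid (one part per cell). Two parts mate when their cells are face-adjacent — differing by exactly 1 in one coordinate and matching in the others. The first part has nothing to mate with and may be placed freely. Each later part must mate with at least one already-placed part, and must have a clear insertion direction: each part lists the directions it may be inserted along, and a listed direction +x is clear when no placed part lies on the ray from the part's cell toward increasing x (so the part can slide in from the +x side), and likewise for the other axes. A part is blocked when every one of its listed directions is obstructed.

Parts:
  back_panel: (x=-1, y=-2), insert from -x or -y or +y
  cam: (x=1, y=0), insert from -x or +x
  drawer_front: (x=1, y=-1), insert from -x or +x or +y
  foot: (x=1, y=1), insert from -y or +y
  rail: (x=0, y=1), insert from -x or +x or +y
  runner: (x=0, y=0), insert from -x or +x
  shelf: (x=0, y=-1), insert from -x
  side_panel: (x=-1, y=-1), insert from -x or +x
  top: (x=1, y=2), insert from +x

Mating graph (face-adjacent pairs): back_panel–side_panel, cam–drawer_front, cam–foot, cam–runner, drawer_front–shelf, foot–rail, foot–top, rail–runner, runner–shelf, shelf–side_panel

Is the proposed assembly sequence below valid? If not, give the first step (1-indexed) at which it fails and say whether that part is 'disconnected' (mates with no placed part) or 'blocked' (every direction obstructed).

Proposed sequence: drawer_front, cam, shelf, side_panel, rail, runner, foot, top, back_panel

1. drawer_front@(1, -1) [-x clear] — {drawer_front}
2. cam@(1, 0) [-x clear] — {cam, drawer_front}
3. shelf@(0, -1) [-x clear] — {cam, drawer_front, shelf}
4. side_panel@(-1, -1) [-x clear] — {cam, drawer_front, shelf, side_panel}
5. rail@(0, 1) — no placed neighbour ⇒ disconnected

Invalid at step 5 (disconnected)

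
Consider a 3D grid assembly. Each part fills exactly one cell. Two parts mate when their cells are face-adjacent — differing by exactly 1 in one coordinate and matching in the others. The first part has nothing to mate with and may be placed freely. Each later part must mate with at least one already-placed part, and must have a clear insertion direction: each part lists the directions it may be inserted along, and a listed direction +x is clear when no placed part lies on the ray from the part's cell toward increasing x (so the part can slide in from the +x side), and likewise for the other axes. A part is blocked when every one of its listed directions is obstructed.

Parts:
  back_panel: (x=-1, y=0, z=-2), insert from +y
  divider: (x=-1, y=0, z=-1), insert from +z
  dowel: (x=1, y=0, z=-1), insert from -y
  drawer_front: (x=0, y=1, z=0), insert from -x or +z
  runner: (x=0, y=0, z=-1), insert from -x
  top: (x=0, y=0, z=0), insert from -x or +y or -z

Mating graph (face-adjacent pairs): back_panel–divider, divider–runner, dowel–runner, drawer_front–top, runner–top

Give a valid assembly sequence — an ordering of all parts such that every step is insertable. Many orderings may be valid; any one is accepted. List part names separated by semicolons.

dowel; runner; divider; top; drawer_front; back_panel

1. dowel@(1, 0, -1) [-y clear] — {dowel}
2. runner@(0, 0, -1) [-x clear] — {dowel, runner}
3. divider@(-1, 0, -1) [+z clear] — {divider, dowel, runner}
4. top@(0, 0, 0) [-x clear] — {divider, dowel, runner, top}
5. drawer_front@(0, 1, 0) [-x clear] — {divider, dowel, drawer_front, runner, top}
6. back_panel@(-1, 0, -2) [+y clear] — {back_panel, divider, dowel, drawer_front, runner, top}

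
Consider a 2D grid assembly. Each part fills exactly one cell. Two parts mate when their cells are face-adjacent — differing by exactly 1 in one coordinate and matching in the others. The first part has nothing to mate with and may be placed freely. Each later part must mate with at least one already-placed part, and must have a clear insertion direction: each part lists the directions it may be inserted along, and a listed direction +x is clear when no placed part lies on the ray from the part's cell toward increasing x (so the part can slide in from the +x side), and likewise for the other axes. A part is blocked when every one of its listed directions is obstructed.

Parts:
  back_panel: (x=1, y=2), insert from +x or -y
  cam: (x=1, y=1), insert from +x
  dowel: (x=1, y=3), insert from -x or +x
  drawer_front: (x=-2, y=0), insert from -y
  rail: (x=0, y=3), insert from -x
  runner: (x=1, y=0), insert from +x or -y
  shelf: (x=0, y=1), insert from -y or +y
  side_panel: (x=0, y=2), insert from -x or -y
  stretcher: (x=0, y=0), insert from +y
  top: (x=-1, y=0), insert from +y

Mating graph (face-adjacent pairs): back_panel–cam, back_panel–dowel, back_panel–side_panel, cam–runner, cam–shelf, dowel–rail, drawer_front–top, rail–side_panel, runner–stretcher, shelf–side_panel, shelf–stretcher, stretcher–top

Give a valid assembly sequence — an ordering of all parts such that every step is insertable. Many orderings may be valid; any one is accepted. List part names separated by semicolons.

drawer_front; top; stretcher; runner; cam; shelf; side_panel; rail; dowel; back_panel

1. drawer_front@(-2, 0) [-y clear] — {drawer_front}
2. top@(-1, 0) [+y clear] — {drawer_front, top}
3. stretcher@(0, 0) [+y clear] — {drawer_front, stretcher, top}
4. runner@(1, 0) [+x clear] — {drawer_front, runner, stretcher, top}
5. cam@(1, 1) [+x clear] — {cam, drawer_front, runner, stretcher, top}
6. shelf@(0, 1) [+y clear] — {cam, drawer_front, runner, shelf, stretcher, top}
7. side_panel@(0, 2) [-x clear] — {cam, drawer_front, runner, shelf, side_panel, stretcher, top}
8. rail@(0, 3) [-x clear] — {cam, drawer_front, rail, runner, shelf, side_panel, stretcher, top}
9. dowel@(1, 3) [+x clear] — {cam, dowel, drawer_front, rail, runner, shelf, side_panel, stretcher, top}
10. back_panel@(1, 2) [+x clear] — {back_panel, cam, dowel, drawer_front, rail, runner, shelf, side_panel, stretcher, top}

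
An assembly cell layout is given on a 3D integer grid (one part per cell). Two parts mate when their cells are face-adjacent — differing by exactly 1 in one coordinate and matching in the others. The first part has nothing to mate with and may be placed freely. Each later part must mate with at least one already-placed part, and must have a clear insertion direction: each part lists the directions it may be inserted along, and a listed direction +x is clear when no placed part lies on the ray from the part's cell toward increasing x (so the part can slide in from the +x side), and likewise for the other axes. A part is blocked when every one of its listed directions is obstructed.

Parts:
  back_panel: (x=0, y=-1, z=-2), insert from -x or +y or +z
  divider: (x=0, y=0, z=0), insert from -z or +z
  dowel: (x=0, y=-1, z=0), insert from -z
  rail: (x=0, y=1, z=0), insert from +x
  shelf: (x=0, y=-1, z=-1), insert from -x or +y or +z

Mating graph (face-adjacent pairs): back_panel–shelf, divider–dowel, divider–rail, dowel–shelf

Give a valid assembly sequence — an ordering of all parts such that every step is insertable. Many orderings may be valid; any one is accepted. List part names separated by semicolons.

dowel; divider; rail; shelf; back_panel

1. dowel@(0, -1, 0) [-z clear] — {dowel}
2. divider@(0, 0, 0) [-z clear] — {divider, dowel}
3. rail@(0, 1, 0) [+x clear] — {divider, dowel, rail}
4. shelf@(0, -1, -1) [-x clear] — {divider, dowel, rail, shelf}
5. back_panel@(0, -1, -2) [-x clear] — {back_panel, divider, dowel, rail, shelf}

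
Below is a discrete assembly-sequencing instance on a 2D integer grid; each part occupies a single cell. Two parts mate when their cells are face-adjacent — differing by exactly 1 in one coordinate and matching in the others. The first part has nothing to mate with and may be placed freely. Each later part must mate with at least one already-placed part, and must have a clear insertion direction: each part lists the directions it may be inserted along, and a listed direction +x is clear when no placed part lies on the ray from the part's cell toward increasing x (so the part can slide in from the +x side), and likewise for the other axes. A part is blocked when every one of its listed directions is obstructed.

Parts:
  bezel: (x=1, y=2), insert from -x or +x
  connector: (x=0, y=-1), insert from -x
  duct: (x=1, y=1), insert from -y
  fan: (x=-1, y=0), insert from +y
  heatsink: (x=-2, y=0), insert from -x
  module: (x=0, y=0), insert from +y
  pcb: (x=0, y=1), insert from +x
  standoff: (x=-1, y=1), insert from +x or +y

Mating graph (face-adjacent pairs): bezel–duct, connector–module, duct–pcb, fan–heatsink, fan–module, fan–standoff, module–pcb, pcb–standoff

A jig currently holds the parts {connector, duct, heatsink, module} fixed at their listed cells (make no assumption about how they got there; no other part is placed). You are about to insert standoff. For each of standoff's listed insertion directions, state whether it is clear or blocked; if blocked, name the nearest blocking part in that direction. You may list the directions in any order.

+x: blocked by duct; +y: clear

+x: nearest on ray is duct@(1, 1) ⇒ blocked
+y: ray from standoff(-1, 1) has no placed part ⇒ clear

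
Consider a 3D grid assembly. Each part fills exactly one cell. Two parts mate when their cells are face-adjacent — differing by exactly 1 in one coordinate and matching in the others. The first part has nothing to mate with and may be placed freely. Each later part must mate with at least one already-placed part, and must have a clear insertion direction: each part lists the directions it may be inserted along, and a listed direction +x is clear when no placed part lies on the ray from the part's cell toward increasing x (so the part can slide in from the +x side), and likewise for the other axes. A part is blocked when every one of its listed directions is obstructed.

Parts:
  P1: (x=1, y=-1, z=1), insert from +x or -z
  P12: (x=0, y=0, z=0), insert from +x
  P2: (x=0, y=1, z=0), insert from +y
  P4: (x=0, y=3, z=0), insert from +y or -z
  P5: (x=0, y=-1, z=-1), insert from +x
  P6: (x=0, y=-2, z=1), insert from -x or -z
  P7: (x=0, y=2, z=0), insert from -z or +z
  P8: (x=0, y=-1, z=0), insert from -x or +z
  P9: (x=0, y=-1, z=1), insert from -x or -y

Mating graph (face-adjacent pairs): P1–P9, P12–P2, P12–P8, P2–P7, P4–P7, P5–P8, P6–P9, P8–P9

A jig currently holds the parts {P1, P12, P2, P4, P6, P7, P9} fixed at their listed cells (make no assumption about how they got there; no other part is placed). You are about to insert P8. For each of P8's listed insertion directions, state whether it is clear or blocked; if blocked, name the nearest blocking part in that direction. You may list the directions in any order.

+z: blocked by P9; -x: clear

-x: ray from P8(0, -1, 0) has no placed part ⇒ clear
+z: nearest on ray is P9@(0, -1, 1) ⇒ blocked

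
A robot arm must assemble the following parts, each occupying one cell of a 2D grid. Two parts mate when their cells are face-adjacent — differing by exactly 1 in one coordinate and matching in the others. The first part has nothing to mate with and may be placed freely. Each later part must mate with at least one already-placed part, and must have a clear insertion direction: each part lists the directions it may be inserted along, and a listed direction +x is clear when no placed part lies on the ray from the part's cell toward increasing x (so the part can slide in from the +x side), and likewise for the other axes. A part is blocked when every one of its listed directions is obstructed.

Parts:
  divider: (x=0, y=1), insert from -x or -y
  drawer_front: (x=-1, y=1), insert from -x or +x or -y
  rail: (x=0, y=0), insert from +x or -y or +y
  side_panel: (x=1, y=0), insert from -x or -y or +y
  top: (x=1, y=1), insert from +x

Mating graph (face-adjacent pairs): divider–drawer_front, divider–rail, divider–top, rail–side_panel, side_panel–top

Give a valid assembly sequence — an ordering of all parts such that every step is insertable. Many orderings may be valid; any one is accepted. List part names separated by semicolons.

drawer_front; divider; top; side_panel; rail

1. drawer_front@(-1, 1) [-x clear] — {drawer_front}
2. divider@(0, 1) [-y clear] — {divider, drawer_front}
3. top@(1, 1) [+x clear] — {divider, drawer_front, top}
4. side_panel@(1, 0) [-x clear] — {divider, drawer_front, side_panel, top}
5. rail@(0, 0) [-y clear] — {divider, drawer_front, rail, side_panel, top}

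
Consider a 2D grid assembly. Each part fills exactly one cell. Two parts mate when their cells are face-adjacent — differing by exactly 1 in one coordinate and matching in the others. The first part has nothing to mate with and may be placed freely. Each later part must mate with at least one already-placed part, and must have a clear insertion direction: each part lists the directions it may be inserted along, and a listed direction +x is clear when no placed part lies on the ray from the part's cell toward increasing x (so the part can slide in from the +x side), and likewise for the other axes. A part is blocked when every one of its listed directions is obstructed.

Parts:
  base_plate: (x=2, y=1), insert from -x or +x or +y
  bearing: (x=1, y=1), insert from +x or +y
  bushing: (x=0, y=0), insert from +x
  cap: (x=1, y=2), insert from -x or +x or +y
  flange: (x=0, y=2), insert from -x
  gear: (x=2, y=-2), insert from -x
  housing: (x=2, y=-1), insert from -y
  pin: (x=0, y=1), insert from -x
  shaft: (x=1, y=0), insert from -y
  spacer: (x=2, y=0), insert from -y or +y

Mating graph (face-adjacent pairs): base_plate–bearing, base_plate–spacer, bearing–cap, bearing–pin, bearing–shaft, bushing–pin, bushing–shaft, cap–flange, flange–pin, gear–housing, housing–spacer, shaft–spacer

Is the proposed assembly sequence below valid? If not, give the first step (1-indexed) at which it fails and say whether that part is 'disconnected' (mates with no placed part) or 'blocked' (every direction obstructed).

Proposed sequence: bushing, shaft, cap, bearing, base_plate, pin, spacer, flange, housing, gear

1. bushing@(0, 0) [+x clear] — {bushing}
2. shaft@(1, 0) [-y clear] — {bushing, shaft}
3. cap@(1, 2) — no placed neighbour ⇒ disconnected

Invalid at step 3 (disconnected)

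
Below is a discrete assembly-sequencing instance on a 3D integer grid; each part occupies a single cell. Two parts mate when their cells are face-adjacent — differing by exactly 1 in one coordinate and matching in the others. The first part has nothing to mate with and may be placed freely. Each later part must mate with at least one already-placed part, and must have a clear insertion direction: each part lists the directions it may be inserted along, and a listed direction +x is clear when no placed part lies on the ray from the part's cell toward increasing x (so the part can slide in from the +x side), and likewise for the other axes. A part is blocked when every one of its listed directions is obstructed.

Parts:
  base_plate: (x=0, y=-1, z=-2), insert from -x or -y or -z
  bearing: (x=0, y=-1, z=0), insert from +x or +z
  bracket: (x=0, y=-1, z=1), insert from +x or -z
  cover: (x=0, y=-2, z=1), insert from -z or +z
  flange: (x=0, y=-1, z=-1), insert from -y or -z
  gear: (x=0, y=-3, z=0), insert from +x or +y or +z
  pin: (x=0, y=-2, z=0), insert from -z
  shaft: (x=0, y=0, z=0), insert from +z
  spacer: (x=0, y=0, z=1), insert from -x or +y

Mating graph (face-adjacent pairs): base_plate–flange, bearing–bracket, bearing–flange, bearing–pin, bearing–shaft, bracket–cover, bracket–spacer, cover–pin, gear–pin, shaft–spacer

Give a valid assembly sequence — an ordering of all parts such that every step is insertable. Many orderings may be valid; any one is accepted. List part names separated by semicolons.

1. flange@(0, -1, -1) [-y clear] — {flange}
2. base_plate@(0, -1, -2) [-x clear] — {base_plate, flange}
3. bearing@(0, -1, 0) [+x clear] — {base_plate, bearing, flange}
4. pin@(0, -2, 0) [-z clear] — {base_plate, bearing, flange, pin}
5. gear@(0, -3, 0) [+x clear] — {base_plate, bearing, flange, gear, pin}
6. cover@(0, -2, 1) [+z clear] — {base_plate, bearing, cover, flange, gear, pin}
7. bracket@(0, -1, 1) [+x clear] — {base_plate, bearing, bracket, cover, flange, gear, pin}
8. shaft@(0, 0, 0) [+z clear] — {base_plate, bearing, bracket, cover, flange, gear, pin, shaft}
9. spacer@(0, 0, 1) [-x clear] — {base_plate, bearing, bracket, cover, flange, gear, pin, shaft, spacer}

flange; base_plate; bearing; pin; gear; cover; bracket; shaft; spacer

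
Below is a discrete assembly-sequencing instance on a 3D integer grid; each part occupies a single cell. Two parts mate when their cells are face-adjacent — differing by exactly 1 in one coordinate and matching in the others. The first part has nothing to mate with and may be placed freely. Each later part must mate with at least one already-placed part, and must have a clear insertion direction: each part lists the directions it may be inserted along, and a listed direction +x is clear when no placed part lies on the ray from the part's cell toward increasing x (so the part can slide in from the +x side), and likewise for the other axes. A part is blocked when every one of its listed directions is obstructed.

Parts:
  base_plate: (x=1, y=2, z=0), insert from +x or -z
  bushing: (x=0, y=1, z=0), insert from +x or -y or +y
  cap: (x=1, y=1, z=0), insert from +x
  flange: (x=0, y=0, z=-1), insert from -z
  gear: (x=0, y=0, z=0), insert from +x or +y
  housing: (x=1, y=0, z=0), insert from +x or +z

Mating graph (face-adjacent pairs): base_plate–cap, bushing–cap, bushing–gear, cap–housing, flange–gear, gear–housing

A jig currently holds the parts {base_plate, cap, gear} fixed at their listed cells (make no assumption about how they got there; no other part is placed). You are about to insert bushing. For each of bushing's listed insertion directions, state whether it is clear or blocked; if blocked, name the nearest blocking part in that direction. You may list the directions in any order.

+x: nearest on ray is cap@(1, 1, 0) ⇒ blocked
-y: nearest on ray is gear@(0, 0, 0) ⇒ blocked
+y: ray from bushing(0, 1, 0) has no placed part ⇒ clear

+x: blocked by cap; +y: clear; -y: blocked by gear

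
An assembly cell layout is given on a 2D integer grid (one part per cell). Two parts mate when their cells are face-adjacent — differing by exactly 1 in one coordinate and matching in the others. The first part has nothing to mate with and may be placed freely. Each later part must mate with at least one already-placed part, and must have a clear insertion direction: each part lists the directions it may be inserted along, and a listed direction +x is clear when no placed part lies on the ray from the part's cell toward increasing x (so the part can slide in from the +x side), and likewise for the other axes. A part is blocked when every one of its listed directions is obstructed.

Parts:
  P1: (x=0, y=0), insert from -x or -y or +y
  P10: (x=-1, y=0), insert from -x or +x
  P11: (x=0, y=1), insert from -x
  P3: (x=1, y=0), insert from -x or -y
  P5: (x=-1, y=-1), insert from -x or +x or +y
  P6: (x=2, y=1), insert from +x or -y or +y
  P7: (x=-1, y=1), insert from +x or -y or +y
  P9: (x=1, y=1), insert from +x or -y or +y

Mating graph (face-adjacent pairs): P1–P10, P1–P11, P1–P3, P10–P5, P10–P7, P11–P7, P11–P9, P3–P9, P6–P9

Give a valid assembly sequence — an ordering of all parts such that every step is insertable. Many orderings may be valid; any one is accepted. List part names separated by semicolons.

1. P6@(2, 1) [+x clear] — {P6}
2. P9@(1, 1) [-y clear] — {P6, P9}
3. P3@(1, 0) [-x clear] — {P3, P6, P9}
4. P1@(0, 0) [-x clear] — {P1, P3, P6, P9}
5. P11@(0, 1) [-x clear] — {P1, P11, P3, P6, P9}
6. P7@(-1, 1) [-y clear] — {P1, P11, P3, P6, P7, P9}
7. P10@(-1, 0) [-x clear] — {P1, P10, P11, P3, P6, P7, P9}
8. P5@(-1, -1) [-x clear] — {P1, P10, P11, P3, P5, P6, P7, P9}

P6; P9; P3; P1; P11; P7; P10; P5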